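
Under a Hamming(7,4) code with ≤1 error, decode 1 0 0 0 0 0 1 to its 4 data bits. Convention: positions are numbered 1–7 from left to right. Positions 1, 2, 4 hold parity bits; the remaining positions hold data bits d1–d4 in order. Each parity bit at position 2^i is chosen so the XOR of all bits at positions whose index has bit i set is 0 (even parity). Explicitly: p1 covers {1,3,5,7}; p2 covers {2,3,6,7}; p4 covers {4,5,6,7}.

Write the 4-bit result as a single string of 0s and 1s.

0011

s1 (pos 1,3,5,7): 1⊕0⊕0⊕1 = 0
s2 (pos 2,3,6,7): 0⊕0⊕0⊕1 = 1
s4 (pos 4,5,6,7): 0⊕0⊕0⊕1 = 1
Syndrome s4…s1 = 110 → error at position 6.
Flip position 6: 1000001 → 1000011
Read data bits from positions 3,5,6,7: 0011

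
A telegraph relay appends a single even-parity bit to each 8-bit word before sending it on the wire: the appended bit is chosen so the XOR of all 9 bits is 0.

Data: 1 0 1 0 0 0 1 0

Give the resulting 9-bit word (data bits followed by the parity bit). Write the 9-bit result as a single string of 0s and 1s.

XOR of the 8 data bits: 1⊕0⊕1⊕0⊕0⊕0⊕1⊕0 = 1
Parity bit = 1 (so all 9 bits XOR to 0).

101000101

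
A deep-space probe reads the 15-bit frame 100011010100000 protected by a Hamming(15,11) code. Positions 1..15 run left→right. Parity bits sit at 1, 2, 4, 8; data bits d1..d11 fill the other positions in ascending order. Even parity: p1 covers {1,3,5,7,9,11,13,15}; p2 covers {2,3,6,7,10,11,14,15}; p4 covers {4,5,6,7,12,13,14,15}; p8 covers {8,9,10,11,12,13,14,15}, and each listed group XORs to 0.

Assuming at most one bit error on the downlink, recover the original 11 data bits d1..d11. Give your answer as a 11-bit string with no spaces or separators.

01100100000

s1 (pos 1,3,5,7,9,11,13,15): 1⊕0⊕1⊕0⊕0⊕0⊕0⊕0 = 0
s2 (pos 2,3,6,7,10,11,14,15): 0⊕0⊕1⊕0⊕1⊕0⊕0⊕0 = 0
s4 (pos 4,5,6,7,12,13,14,15): 0⊕1⊕1⊕0⊕0⊕0⊕0⊕0 = 0
s8 (pos 8,9,10,11,12,13,14,15): 1⊕0⊕1⊕0⊕0⊕0⊕0⊕0 = 0
Syndrome s8…s1 = 0000 → no error.
Read data bits from positions 3,5,6,7,9,10,11,12,13,14,15: 01100100000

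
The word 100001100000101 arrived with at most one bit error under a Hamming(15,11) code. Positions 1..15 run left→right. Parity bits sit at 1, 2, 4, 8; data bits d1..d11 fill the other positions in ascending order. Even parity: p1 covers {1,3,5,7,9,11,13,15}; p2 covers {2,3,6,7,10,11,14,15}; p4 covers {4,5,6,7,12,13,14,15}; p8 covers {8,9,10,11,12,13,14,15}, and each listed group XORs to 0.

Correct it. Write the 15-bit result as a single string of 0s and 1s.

110001100000101

s1 (pos 1,3,5,7,9,11,13,15): 1⊕0⊕0⊕1⊕0⊕0⊕1⊕1 = 0
s2 (pos 2,3,6,7,10,11,14,15): 0⊕0⊕1⊕1⊕0⊕0⊕0⊕1 = 1
s4 (pos 4,5,6,7,12,13,14,15): 0⊕0⊕1⊕1⊕0⊕1⊕0⊕1 = 0
s8 (pos 8,9,10,11,12,13,14,15): 0⊕0⊕0⊕0⊕0⊕1⊕0⊕1 = 0
Syndrome s8…s1 = 0010 → error at position 2.
Flip position 2: 100001100000101 → 110001100000101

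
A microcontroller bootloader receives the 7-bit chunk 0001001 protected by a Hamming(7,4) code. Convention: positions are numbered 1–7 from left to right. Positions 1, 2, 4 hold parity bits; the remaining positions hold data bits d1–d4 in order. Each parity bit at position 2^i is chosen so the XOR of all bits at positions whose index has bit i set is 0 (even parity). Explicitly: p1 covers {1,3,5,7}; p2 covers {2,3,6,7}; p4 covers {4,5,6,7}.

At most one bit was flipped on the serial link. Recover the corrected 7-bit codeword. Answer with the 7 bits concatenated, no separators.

0011001

s1 (pos 1,3,5,7): 0⊕0⊕0⊕1 = 1
s2 (pos 2,3,6,7): 0⊕0⊕0⊕1 = 1
s4 (pos 4,5,6,7): 1⊕0⊕0⊕1 = 0
Syndrome s4…s1 = 011 → error at position 3.
Flip position 3: 0001001 → 0011001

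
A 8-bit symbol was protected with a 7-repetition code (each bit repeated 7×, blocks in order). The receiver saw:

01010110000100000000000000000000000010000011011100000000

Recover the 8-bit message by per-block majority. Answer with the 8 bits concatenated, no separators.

10000010

Block 1 (0101011): 4 ones → 1
Block 2 (0000100): 1 one → 0
Block 3 (0000000): 0 ones → 0
Block 4 (0000000): 0 ones → 0
Block 5 (0000000): 0 ones → 0
Block 6 (0100000): 1 one → 0
Block 7 (1101110): 5 ones → 1
Block 8 (0000000): 0 ones → 0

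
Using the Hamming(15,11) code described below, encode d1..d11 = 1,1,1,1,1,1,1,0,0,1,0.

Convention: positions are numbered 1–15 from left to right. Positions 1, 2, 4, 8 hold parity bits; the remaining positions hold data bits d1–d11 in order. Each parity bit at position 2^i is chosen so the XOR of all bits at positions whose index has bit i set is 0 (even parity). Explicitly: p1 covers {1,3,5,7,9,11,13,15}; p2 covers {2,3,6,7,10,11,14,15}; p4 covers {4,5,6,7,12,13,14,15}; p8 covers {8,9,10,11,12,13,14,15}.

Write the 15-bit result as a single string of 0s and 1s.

101011101110010

Place data at non-parity positions: p1 p2 1 p4 1 1 1 p8 1 1 1 0 0 1 0
p1 (pos 1,3,5,7,9,11,13,15): XOR of data positions = 1⊕1⊕1⊕1⊕1⊕0⊕0 = 1
p2 (pos 2,3,6,7,10,11,14,15): XOR of data positions = 1⊕1⊕1⊕1⊕1⊕1⊕0 = 0
p4 (pos 4,5,6,7,12,13,14,15): XOR of data positions = 1⊕1⊕1⊕0⊕0⊕1⊕0 = 0
p8 (pos 8,9,10,11,12,13,14,15): XOR of data positions = 1⊕1⊕1⊕0⊕0⊕1⊕0 = 0
Codeword: 101011101110010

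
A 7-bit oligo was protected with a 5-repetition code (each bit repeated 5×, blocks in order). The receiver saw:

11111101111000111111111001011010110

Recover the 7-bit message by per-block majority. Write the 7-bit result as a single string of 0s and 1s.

Block 1 (11111): 5 ones → 1
Block 2 (10111): 4 ones → 1
Block 3 (10001): 2 ones → 0
Block 4 (11111): 5 ones → 1
Block 5 (11100): 3 ones → 1
Block 6 (10110): 3 ones → 1
Block 7 (10110): 3 ones → 1

1101111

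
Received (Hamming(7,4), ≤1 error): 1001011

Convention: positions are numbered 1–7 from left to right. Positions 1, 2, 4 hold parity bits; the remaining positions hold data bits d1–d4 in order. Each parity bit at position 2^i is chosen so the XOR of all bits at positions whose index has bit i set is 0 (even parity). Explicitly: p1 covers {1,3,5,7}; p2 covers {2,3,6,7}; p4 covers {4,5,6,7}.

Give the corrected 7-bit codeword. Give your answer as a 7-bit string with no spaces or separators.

1000011

s1 (pos 1,3,5,7): 1⊕0⊕0⊕1 = 0
s2 (pos 2,3,6,7): 0⊕0⊕1⊕1 = 0
s4 (pos 4,5,6,7): 1⊕0⊕1⊕1 = 1
Syndrome s4…s1 = 100 → error at position 4.
Flip position 4: 1001011 → 1000011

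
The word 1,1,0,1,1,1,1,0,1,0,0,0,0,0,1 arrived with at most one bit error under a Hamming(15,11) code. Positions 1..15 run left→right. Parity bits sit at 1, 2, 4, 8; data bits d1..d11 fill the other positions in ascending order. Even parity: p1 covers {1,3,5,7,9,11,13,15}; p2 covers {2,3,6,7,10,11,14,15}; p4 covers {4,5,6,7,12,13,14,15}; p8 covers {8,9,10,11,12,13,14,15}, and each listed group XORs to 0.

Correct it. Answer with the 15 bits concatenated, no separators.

s1 (pos 1,3,5,7,9,11,13,15): 1⊕0⊕1⊕1⊕1⊕0⊕0⊕1 = 1
s2 (pos 2,3,6,7,10,11,14,15): 1⊕0⊕1⊕1⊕0⊕0⊕0⊕1 = 0
s4 (pos 4,5,6,7,12,13,14,15): 1⊕1⊕1⊕1⊕0⊕0⊕0⊕1 = 1
s8 (pos 8,9,10,11,12,13,14,15): 0⊕1⊕0⊕0⊕0⊕0⊕0⊕1 = 0
Syndrome s8…s1 = 0101 → error at position 5.
Flip position 5: 110111101000001 → 110101101000001

110101101000001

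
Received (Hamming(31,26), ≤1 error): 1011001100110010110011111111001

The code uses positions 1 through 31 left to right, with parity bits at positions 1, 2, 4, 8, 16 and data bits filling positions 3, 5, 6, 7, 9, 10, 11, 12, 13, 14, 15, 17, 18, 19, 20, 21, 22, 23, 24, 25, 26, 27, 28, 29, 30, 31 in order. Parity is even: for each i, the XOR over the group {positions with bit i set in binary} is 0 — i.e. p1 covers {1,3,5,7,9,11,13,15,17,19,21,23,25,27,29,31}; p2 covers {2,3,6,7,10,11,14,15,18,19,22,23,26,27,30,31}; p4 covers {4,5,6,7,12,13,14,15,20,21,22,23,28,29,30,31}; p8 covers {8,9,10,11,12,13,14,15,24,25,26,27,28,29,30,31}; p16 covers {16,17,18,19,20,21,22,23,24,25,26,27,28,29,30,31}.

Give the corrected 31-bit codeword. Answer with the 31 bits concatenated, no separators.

s1 (pos 1,3,5,7,9,11,13,15,17,19,21,23,25,27,29,31): 1⊕1⊕0⊕1⊕0⊕1⊕0⊕1⊕1⊕0⊕1⊕1⊕1⊕1⊕0⊕1 = 1
s2 (pos 2,3,6,7,10,11,14,15,18,19,22,23,26,27,30,31): 0⊕1⊕0⊕1⊕0⊕1⊕0⊕1⊕1⊕0⊕1⊕1⊕1⊕1⊕0⊕1 = 0
s4 (pos 4,5,6,7,12,13,14,15,20,21,22,23,28,29,30,31): 1⊕0⊕0⊕1⊕1⊕0⊕0⊕1⊕0⊕1⊕1⊕1⊕1⊕0⊕0⊕1 = 1
s8 (pos 8,9,10,11,12,13,14,15,24,25,26,27,28,29,30,31): 1⊕0⊕0⊕1⊕1⊕0⊕0⊕1⊕1⊕1⊕1⊕1⊕1⊕0⊕0⊕1 = 0
s16 (pos 16,17,18,19,20,21,22,23,24,25,26,27,28,29,30,31): 0⊕1⊕1⊕0⊕0⊕1⊕1⊕1⊕1⊕1⊕1⊕1⊕1⊕0⊕0⊕1 = 1
Syndrome s16…s1 = 10101 → error at position 21.
Flip position 21: 1011001100110010110011111111001 → 1011001100110010110001111111001

1011001100110010110001111111001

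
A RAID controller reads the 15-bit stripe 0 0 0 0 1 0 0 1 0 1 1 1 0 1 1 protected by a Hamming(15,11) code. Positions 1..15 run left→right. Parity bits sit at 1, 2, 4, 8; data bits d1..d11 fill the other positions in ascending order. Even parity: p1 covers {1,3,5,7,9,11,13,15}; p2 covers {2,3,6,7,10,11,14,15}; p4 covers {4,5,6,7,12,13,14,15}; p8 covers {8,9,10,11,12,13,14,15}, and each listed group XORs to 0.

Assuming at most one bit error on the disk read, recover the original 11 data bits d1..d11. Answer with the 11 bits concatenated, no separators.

s1 (pos 1,3,5,7,9,11,13,15): 0⊕0⊕1⊕0⊕0⊕1⊕0⊕1 = 1
s2 (pos 2,3,6,7,10,11,14,15): 0⊕0⊕0⊕0⊕1⊕1⊕1⊕1 = 0
s4 (pos 4,5,6,7,12,13,14,15): 0⊕1⊕0⊕0⊕1⊕0⊕1⊕1 = 0
s8 (pos 8,9,10,11,12,13,14,15): 1⊕0⊕1⊕1⊕1⊕0⊕1⊕1 = 0
Syndrome s8…s1 = 0001 → error at position 1.
Flip position 1: 000010010111011 → 100010010111011
Read data bits from positions 3,5,6,7,9,10,11,12,13,14,15: 01000111011

01000111011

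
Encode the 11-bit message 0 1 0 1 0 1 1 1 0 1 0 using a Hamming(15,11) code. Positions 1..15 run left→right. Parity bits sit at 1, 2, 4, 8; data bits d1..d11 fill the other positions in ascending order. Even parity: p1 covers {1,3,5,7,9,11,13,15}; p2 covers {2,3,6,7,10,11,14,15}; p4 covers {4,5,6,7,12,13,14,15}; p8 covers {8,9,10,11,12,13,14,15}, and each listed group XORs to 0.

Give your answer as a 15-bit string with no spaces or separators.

Place data at non-parity positions: p1 p2 0 p4 1 0 1 p8 0 1 1 1 0 1 0
p1 (pos 1,3,5,7,9,11,13,15): XOR of data positions = 0⊕1⊕1⊕0⊕1⊕0⊕0 = 1
p2 (pos 2,3,6,7,10,11,14,15): XOR of data positions = 0⊕0⊕1⊕1⊕1⊕1⊕0 = 0
p4 (pos 4,5,6,7,12,13,14,15): XOR of data positions = 1⊕0⊕1⊕1⊕0⊕1⊕0 = 0
p8 (pos 8,9,10,11,12,13,14,15): XOR of data positions = 0⊕1⊕1⊕1⊕0⊕1⊕0 = 0
Codeword: 100010100111010

100010100111010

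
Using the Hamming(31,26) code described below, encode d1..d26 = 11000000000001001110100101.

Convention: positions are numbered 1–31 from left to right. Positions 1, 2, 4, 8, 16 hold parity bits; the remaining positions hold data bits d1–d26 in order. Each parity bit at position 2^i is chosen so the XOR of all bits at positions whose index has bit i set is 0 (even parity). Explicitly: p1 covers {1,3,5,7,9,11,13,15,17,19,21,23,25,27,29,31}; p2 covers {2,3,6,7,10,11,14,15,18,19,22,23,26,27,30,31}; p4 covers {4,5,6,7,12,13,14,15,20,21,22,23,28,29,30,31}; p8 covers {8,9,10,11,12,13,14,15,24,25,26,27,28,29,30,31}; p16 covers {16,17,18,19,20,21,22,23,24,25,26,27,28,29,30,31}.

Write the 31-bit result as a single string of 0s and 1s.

0011100000000001001001110100101

Place data at non-parity positions: p1 p2 1 p4 1 0 0 p8 0 0 0 0 0 0 0 p16 0 0 1 0 0 1 1 1 0 1 0 0 1 0 1
p1 (pos 1,3,5,7,9,11,13,15,17,19,21,23,25,27,29,31): XOR of data positions = 1⊕1⊕0⊕0⊕0⊕0⊕0⊕0⊕1⊕0⊕1⊕0⊕0⊕1⊕1 = 0
p2 (pos 2,3,6,7,10,11,14,15,18,19,22,23,26,27,30,31): XOR of data positions = 1⊕0⊕0⊕0⊕0⊕0⊕0⊕0⊕1⊕1⊕1⊕1⊕0⊕0⊕1 = 0
p4 (pos 4,5,6,7,12,13,14,15,20,21,22,23,28,29,30,31): XOR of data positions = 1⊕0⊕0⊕0⊕0⊕0⊕0⊕0⊕0⊕1⊕1⊕0⊕1⊕0⊕1 = 1
p8 (pos 8,9,10,11,12,13,14,15,24,25,26,27,28,29,30,31): XOR of data positions = 0⊕0⊕0⊕0⊕0⊕0⊕0⊕1⊕0⊕1⊕0⊕0⊕1⊕0⊕1 = 0
p16 (pos 16,17,18,19,20,21,22,23,24,25,26,27,28,29,30,31): XOR of data positions = 0⊕0⊕1⊕0⊕0⊕1⊕1⊕1⊕0⊕1⊕0⊕0⊕1⊕0⊕1 = 1
Codeword: 0011100000000001001001110100101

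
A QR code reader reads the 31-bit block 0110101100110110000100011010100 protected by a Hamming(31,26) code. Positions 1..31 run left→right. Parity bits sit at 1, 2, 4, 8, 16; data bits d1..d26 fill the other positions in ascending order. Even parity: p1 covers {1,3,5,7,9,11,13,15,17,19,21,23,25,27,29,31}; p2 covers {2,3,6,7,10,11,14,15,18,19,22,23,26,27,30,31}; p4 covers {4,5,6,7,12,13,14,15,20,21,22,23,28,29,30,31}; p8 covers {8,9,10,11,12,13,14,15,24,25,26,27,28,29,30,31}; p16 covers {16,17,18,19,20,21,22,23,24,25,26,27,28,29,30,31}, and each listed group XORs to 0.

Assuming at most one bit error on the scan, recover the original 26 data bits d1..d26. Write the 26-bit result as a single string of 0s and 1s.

11010011011000100011010110

s1 (pos 1,3,5,7,9,11,13,15,17,19,21,23,25,27,29,31): 0⊕1⊕1⊕1⊕0⊕1⊕0⊕1⊕0⊕0⊕0⊕0⊕1⊕1⊕1⊕0 = 0
s2 (pos 2,3,6,7,10,11,14,15,18,19,22,23,26,27,30,31): 1⊕1⊕0⊕1⊕0⊕1⊕1⊕1⊕0⊕0⊕0⊕0⊕0⊕1⊕0⊕0 = 1
s4 (pos 4,5,6,7,12,13,14,15,20,21,22,23,28,29,30,31): 0⊕1⊕0⊕1⊕1⊕0⊕1⊕1⊕1⊕0⊕0⊕0⊕0⊕1⊕0⊕0 = 1
s8 (pos 8,9,10,11,12,13,14,15,24,25,26,27,28,29,30,31): 1⊕0⊕0⊕1⊕1⊕0⊕1⊕1⊕1⊕1⊕0⊕1⊕0⊕1⊕0⊕0 = 1
s16 (pos 16,17,18,19,20,21,22,23,24,25,26,27,28,29,30,31): 0⊕0⊕0⊕0⊕1⊕0⊕0⊕0⊕1⊕1⊕0⊕1⊕0⊕1⊕0⊕0 = 1
Syndrome s16…s1 = 11110 → error at position 30.
Flip position 30: 0110101100110110000100011010100 → 0110101100110110000100011010110
Read data bits from positions 3,5,6,7,9,10,11,12,13,14,15,17,18,19,20,21,22,23,24,25,26,27,28,29,30,31: 11010011011000100011010110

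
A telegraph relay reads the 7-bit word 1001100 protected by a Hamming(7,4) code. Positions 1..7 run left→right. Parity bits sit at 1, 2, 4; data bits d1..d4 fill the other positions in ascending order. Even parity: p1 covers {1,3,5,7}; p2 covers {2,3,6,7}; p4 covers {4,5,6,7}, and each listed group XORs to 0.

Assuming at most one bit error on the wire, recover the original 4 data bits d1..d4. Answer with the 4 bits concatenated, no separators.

0100

s1 (pos 1,3,5,7): 1⊕0⊕1⊕0 = 0
s2 (pos 2,3,6,7): 0⊕0⊕0⊕0 = 0
s4 (pos 4,5,6,7): 1⊕1⊕0⊕0 = 0
Syndrome s4…s1 = 000 → no error.
Read data bits from positions 3,5,6,7: 0100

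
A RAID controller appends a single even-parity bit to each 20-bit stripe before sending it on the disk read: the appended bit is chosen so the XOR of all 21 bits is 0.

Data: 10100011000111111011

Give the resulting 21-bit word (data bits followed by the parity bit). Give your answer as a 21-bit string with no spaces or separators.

101000110001111110110

XOR of the 20 data bits: 1⊕0⊕1⊕0⊕0⊕0⊕1⊕1⊕0⊕0⊕0⊕1⊕1⊕1⊕1⊕1⊕1⊕0⊕1⊕1 = 0
Parity bit = 0 (so all 21 bits XOR to 0).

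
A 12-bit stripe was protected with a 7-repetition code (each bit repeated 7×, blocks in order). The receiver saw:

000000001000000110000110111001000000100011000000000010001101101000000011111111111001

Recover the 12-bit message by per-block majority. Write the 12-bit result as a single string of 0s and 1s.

000100001011

Block 1 (0000000): 0 ones → 0
Block 2 (0100000): 1 one → 0
Block 3 (0110000): 2 ones → 0
Block 4 (1101110): 5 ones → 1
Block 5 (0100000): 1 one → 0
Block 6 (0100011): 3 ones → 0
Block 7 (0000000): 0 ones → 0
Block 8 (0001000): 1 one → 0
Block 9 (1101101): 5 ones → 1
Block 10 (0000000): 0 ones → 0
Block 11 (1111111): 7 ones → 1
Block 12 (1111001): 5 ones → 1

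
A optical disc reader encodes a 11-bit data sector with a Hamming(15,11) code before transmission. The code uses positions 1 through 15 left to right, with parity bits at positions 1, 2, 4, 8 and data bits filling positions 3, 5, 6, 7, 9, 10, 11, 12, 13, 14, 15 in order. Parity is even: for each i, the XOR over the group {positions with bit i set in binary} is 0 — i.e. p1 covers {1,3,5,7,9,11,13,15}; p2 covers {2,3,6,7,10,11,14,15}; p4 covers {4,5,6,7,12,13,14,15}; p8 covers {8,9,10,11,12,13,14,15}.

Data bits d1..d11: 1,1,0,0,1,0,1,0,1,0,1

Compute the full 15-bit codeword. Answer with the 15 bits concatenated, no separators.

Place data at non-parity positions: p1 p2 1 p4 1 0 0 p8 1 0 1 0 1 0 1
p1 (pos 1,3,5,7,9,11,13,15): XOR of data positions = 1⊕1⊕0⊕1⊕1⊕1⊕1 = 0
p2 (pos 2,3,6,7,10,11,14,15): XOR of data positions = 1⊕0⊕0⊕0⊕1⊕0⊕1 = 1
p4 (pos 4,5,6,7,12,13,14,15): XOR of data positions = 1⊕0⊕0⊕0⊕1⊕0⊕1 = 1
p8 (pos 8,9,10,11,12,13,14,15): XOR of data positions = 1⊕0⊕1⊕0⊕1⊕0⊕1 = 0
Codeword: 011110001010101

011110001010101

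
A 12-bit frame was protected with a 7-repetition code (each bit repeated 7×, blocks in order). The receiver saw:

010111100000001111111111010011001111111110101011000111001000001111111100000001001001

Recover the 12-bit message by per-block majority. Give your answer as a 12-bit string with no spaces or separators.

101111100100

Block 1 (0101111): 5 ones → 1
Block 2 (0000000): 0 ones → 0
Block 3 (1111111): 7 ones → 1
Block 4 (1110100): 4 ones → 1
Block 5 (1100111): 5 ones → 1
Block 6 (1111110): 6 ones → 1
Block 7 (1010110): 4 ones → 1
Block 8 (0011100): 3 ones → 0
Block 9 (1000001): 2 ones → 0
Block 10 (1111111): 7 ones → 1
Block 11 (0000000): 0 ones → 0
Block 12 (1001001): 3 ones → 0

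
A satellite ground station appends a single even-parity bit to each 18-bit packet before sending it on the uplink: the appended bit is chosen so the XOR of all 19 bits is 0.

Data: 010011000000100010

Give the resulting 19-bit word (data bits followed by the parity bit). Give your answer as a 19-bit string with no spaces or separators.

XOR of the 18 data bits: 0⊕1⊕0⊕0⊕1⊕1⊕0⊕0⊕0⊕0⊕0⊕0⊕1⊕0⊕0⊕0⊕1⊕0 = 1
Parity bit = 1 (so all 19 bits XOR to 0).

0100110000001000101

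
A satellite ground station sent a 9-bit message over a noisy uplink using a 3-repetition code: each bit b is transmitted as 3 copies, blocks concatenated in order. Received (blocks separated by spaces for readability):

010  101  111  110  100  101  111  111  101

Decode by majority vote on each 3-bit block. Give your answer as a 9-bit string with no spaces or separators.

Block 1 (010): 1 one → 0
Block 2 (101): 2 ones → 1
Block 3 (111): 3 ones → 1
Block 4 (110): 2 ones → 1
Block 5 (100): 1 one → 0
Block 6 (101): 2 ones → 1
Block 7 (111): 3 ones → 1
Block 8 (111): 3 ones → 1
Block 9 (101): 2 ones → 1

011101111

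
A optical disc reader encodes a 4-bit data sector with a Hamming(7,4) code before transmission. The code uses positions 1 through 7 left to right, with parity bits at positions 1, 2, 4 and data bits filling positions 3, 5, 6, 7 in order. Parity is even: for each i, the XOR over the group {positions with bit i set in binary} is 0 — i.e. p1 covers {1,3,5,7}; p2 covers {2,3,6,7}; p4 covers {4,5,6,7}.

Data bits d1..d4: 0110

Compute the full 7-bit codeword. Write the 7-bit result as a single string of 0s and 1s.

1100110

Place data at non-parity positions: p1 p2 0 p4 1 1 0
p1 (pos 1,3,5,7): XOR of data positions = 0⊕1⊕0 = 1
p2 (pos 2,3,6,7): XOR of data positions = 0⊕1⊕0 = 1
p4 (pos 4,5,6,7): XOR of data positions = 1⊕1⊕0 = 0
Codeword: 1100110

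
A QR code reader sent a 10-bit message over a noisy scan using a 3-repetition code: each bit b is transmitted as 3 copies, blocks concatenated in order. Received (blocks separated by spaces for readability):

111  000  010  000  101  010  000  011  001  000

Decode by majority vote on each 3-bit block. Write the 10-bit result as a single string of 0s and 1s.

Block 1 (111): 3 ones → 1
Block 2 (000): 0 ones → 0
Block 3 (010): 1 one → 0
Block 4 (000): 0 ones → 0
Block 5 (101): 2 ones → 1
Block 6 (010): 1 one → 0
Block 7 (000): 0 ones → 0
Block 8 (011): 2 ones → 1
Block 9 (001): 1 one → 0
Block 10 (000): 0 ones → 0

1000100100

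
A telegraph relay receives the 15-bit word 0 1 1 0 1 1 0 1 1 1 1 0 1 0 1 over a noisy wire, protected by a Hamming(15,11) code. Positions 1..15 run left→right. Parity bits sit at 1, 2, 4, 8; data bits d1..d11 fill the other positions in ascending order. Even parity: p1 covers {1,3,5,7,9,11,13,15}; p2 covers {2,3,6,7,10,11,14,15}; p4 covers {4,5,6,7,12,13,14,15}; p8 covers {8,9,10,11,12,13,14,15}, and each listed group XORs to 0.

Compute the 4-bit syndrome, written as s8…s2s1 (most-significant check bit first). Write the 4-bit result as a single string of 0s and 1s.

s1 (pos 1,3,5,7,9,11,13,15): 0⊕1⊕1⊕0⊕1⊕1⊕1⊕1 = 0
s2 (pos 2,3,6,7,10,11,14,15): 1⊕1⊕1⊕0⊕1⊕1⊕0⊕1 = 0
s4 (pos 4,5,6,7,12,13,14,15): 0⊕1⊕1⊕0⊕0⊕1⊕0⊕1 = 0
s8 (pos 8,9,10,11,12,13,14,15): 1⊕1⊕1⊕1⊕0⊕1⊕0⊕1 = 0
Syndrome s8…s1 = 0000 → no error.

0000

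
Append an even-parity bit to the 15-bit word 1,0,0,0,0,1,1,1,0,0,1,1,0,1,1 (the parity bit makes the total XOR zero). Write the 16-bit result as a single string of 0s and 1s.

XOR of the 15 data bits: 1⊕0⊕0⊕0⊕0⊕1⊕1⊕1⊕0⊕0⊕1⊕1⊕0⊕1⊕1 = 0
Parity bit = 0 (so all 16 bits XOR to 0).

1000011100110110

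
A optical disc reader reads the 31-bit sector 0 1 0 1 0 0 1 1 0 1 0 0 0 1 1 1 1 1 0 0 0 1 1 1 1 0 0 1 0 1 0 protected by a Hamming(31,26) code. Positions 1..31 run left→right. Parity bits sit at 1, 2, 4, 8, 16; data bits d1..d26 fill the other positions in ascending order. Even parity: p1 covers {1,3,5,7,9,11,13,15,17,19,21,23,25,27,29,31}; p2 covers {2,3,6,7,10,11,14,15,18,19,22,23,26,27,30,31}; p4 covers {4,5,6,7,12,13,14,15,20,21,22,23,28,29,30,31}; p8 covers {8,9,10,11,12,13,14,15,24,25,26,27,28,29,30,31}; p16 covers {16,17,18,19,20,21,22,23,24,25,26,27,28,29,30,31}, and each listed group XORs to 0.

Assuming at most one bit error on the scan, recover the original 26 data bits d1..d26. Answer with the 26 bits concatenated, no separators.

s1 (pos 1,3,5,7,9,11,13,15,17,19,21,23,25,27,29,31): 0⊕0⊕0⊕1⊕0⊕0⊕0⊕1⊕1⊕0⊕0⊕1⊕1⊕0⊕0⊕0 = 1
s2 (pos 2,3,6,7,10,11,14,15,18,19,22,23,26,27,30,31): 1⊕0⊕0⊕1⊕1⊕0⊕1⊕1⊕1⊕0⊕1⊕1⊕0⊕0⊕1⊕0 = 1
s4 (pos 4,5,6,7,12,13,14,15,20,21,22,23,28,29,30,31): 1⊕0⊕0⊕1⊕0⊕0⊕1⊕1⊕0⊕0⊕1⊕1⊕1⊕0⊕1⊕0 = 0
s8 (pos 8,9,10,11,12,13,14,15,24,25,26,27,28,29,30,31): 1⊕0⊕1⊕0⊕0⊕0⊕1⊕1⊕1⊕1⊕0⊕0⊕1⊕0⊕1⊕0 = 0
s16 (pos 16,17,18,19,20,21,22,23,24,25,26,27,28,29,30,31): 1⊕1⊕1⊕0⊕0⊕0⊕1⊕1⊕1⊕1⊕0⊕0⊕1⊕0⊕1⊕0 = 1
Syndrome s16…s1 = 10011 → error at position 19.
Flip position 19: 0101001101000111110001111001010 → 0101001101000111111001111001010
Read data bits from positions 3,5,6,7,9,10,11,12,13,14,15,17,18,19,20,21,22,23,24,25,26,27,28,29,30,31: 00010100011111001111001010

00010100011111001111001010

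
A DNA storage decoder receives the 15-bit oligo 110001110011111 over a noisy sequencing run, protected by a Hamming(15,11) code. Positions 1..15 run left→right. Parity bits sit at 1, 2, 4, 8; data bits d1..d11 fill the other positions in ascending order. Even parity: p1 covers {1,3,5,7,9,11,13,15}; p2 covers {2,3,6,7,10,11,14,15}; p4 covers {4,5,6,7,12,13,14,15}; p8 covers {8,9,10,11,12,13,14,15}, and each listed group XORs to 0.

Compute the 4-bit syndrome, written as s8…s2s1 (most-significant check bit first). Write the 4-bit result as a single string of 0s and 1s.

0001

s1 (pos 1,3,5,7,9,11,13,15): 1⊕0⊕0⊕1⊕0⊕1⊕1⊕1 = 1
s2 (pos 2,3,6,7,10,11,14,15): 1⊕0⊕1⊕1⊕0⊕1⊕1⊕1 = 0
s4 (pos 4,5,6,7,12,13,14,15): 0⊕0⊕1⊕1⊕1⊕1⊕1⊕1 = 0
s8 (pos 8,9,10,11,12,13,14,15): 1⊕0⊕0⊕1⊕1⊕1⊕1⊕1 = 0
Syndrome s8…s1 = 0001 → error at position 1.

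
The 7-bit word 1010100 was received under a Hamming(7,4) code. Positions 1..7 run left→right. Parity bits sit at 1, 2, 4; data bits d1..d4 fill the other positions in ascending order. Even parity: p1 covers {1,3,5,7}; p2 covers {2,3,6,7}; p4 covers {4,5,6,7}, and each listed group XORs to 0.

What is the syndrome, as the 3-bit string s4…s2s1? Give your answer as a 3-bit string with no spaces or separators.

111

s1 (pos 1,3,5,7): 1⊕1⊕1⊕0 = 1
s2 (pos 2,3,6,7): 0⊕1⊕0⊕0 = 1
s4 (pos 4,5,6,7): 0⊕1⊕0⊕0 = 1
Syndrome s4…s1 = 111 → error at position 7.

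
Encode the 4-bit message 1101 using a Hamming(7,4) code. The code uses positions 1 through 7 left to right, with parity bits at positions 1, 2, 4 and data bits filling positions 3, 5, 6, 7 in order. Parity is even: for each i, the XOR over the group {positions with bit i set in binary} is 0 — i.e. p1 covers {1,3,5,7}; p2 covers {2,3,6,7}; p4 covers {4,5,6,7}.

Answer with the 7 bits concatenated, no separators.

Place data at non-parity positions: p1 p2 1 p4 1 0 1
p1 (pos 1,3,5,7): XOR of data positions = 1⊕1⊕1 = 1
p2 (pos 2,3,6,7): XOR of data positions = 1⊕0⊕1 = 0
p4 (pos 4,5,6,7): XOR of data positions = 1⊕0⊕1 = 0
Codeword: 1010101

1010101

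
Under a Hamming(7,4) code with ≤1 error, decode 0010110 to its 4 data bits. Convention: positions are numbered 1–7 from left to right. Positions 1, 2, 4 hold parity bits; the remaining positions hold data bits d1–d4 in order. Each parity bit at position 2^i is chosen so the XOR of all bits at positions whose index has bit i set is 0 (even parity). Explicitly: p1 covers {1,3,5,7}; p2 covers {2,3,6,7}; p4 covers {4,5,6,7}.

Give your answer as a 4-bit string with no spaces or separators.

1110

s1 (pos 1,3,5,7): 0⊕1⊕1⊕0 = 0
s2 (pos 2,3,6,7): 0⊕1⊕1⊕0 = 0
s4 (pos 4,5,6,7): 0⊕1⊕1⊕0 = 0
Syndrome s4…s1 = 000 → no error.
Read data bits from positions 3,5,6,7: 1110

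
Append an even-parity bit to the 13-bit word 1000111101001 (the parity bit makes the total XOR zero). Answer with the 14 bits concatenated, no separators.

10001111010011

XOR of the 13 data bits: 1⊕0⊕0⊕0⊕1⊕1⊕1⊕1⊕0⊕1⊕0⊕0⊕1 = 1
Parity bit = 1 (so all 14 bits XOR to 0).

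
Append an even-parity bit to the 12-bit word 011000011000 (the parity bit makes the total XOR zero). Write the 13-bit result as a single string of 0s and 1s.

0110000110000

XOR of the 12 data bits: 0⊕1⊕1⊕0⊕0⊕0⊕0⊕1⊕1⊕0⊕0⊕0 = 0
Parity bit = 0 (so all 13 bits XOR to 0).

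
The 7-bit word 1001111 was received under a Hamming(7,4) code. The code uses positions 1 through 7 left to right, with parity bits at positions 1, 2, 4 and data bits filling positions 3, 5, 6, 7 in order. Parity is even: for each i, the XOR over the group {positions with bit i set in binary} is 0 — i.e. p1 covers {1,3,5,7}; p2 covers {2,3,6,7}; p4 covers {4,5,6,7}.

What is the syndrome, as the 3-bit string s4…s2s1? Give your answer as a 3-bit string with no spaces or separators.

s1 (pos 1,3,5,7): 1⊕0⊕1⊕1 = 1
s2 (pos 2,3,6,7): 0⊕0⊕1⊕1 = 0
s4 (pos 4,5,6,7): 1⊕1⊕1⊕1 = 0
Syndrome s4…s1 = 001 → error at position 1.

001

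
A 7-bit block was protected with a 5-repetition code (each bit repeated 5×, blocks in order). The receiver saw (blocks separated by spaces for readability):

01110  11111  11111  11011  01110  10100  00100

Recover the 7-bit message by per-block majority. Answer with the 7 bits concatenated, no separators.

Block 1 (01110): 3 ones → 1
Block 2 (11111): 5 ones → 1
Block 3 (11111): 5 ones → 1
Block 4 (11011): 4 ones → 1
Block 5 (01110): 3 ones → 1
Block 6 (10100): 2 ones → 0
Block 7 (00100): 1 one → 0

1111100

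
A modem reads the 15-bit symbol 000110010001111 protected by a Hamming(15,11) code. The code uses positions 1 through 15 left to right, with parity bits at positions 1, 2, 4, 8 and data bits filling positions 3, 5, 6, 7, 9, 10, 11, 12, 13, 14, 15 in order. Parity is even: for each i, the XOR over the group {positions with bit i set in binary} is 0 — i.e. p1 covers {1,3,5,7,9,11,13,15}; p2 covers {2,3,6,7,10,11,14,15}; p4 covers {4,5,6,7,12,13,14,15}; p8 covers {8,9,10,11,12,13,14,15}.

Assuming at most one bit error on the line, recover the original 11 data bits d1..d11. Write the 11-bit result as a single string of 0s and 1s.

01001001111

s1 (pos 1,3,5,7,9,11,13,15): 0⊕0⊕1⊕0⊕0⊕0⊕1⊕1 = 1
s2 (pos 2,3,6,7,10,11,14,15): 0⊕0⊕0⊕0⊕0⊕0⊕1⊕1 = 0
s4 (pos 4,5,6,7,12,13,14,15): 1⊕1⊕0⊕0⊕1⊕1⊕1⊕1 = 0
s8 (pos 8,9,10,11,12,13,14,15): 1⊕0⊕0⊕0⊕1⊕1⊕1⊕1 = 1
Syndrome s8…s1 = 1001 → error at position 9.
Flip position 9: 000110010001111 → 000110011001111
Read data bits from positions 3,5,6,7,9,10,11,12,13,14,15: 01001001111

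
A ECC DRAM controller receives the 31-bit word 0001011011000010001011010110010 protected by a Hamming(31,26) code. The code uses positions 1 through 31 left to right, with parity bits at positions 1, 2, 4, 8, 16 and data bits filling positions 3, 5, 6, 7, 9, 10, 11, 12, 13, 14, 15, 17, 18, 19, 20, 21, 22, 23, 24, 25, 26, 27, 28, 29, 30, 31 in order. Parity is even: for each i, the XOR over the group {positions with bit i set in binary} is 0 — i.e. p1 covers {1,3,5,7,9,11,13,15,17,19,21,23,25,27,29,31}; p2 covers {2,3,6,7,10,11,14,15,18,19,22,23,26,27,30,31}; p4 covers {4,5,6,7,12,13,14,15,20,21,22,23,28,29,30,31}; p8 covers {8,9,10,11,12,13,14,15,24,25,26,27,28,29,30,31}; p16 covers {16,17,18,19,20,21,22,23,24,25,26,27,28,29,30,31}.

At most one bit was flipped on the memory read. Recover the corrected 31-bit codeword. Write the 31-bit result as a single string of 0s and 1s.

s1 (pos 1,3,5,7,9,11,13,15,17,19,21,23,25,27,29,31): 0⊕0⊕0⊕1⊕1⊕0⊕0⊕1⊕0⊕1⊕1⊕0⊕0⊕1⊕0⊕0 = 0
s2 (pos 2,3,6,7,10,11,14,15,18,19,22,23,26,27,30,31): 0⊕0⊕1⊕1⊕1⊕0⊕0⊕1⊕0⊕1⊕1⊕0⊕1⊕1⊕1⊕0 = 1
s4 (pos 4,5,6,7,12,13,14,15,20,21,22,23,28,29,30,31): 1⊕0⊕1⊕1⊕0⊕0⊕0⊕1⊕0⊕1⊕1⊕0⊕0⊕0⊕1⊕0 = 1
s8 (pos 8,9,10,11,12,13,14,15,24,25,26,27,28,29,30,31): 0⊕1⊕1⊕0⊕0⊕0⊕0⊕1⊕1⊕0⊕1⊕1⊕0⊕0⊕1⊕0 = 1
s16 (pos 16,17,18,19,20,21,22,23,24,25,26,27,28,29,30,31): 0⊕0⊕0⊕1⊕0⊕1⊕1⊕0⊕1⊕0⊕1⊕1⊕0⊕0⊕1⊕0 = 1
Syndrome s16…s1 = 11110 → error at position 30.
Flip position 30: 0001011011000010001011010110010 → 0001011011000010001011010110000

0001011011000010001011010110000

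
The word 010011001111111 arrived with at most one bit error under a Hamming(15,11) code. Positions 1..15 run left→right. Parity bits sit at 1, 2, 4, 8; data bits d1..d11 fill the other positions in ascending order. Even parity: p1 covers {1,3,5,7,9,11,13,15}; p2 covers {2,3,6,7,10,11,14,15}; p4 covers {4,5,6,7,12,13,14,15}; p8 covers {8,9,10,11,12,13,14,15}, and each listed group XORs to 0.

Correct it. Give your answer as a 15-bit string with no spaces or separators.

010011000111111

s1 (pos 1,3,5,7,9,11,13,15): 0⊕0⊕1⊕0⊕1⊕1⊕1⊕1 = 1
s2 (pos 2,3,6,7,10,11,14,15): 1⊕0⊕1⊕0⊕1⊕1⊕1⊕1 = 0
s4 (pos 4,5,6,7,12,13,14,15): 0⊕1⊕1⊕0⊕1⊕1⊕1⊕1 = 0
s8 (pos 8,9,10,11,12,13,14,15): 0⊕1⊕1⊕1⊕1⊕1⊕1⊕1 = 1
Syndrome s8…s1 = 1001 → error at position 9.
Flip position 9: 010011001111111 → 010011000111111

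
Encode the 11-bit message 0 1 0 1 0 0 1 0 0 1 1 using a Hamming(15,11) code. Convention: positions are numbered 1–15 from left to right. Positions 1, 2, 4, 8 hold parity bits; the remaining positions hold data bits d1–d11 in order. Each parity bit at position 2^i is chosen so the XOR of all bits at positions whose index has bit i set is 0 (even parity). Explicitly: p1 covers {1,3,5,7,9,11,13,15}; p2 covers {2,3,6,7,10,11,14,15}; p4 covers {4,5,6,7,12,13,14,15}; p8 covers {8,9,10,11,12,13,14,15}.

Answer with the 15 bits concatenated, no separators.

Place data at non-parity positions: p1 p2 0 p4 1 0 1 p8 0 0 1 0 0 1 1
p1 (pos 1,3,5,7,9,11,13,15): XOR of data positions = 0⊕1⊕1⊕0⊕1⊕0⊕1 = 0
p2 (pos 2,3,6,7,10,11,14,15): XOR of data positions = 0⊕0⊕1⊕0⊕1⊕1⊕1 = 0
p4 (pos 4,5,6,7,12,13,14,15): XOR of data positions = 1⊕0⊕1⊕0⊕0⊕1⊕1 = 0
p8 (pos 8,9,10,11,12,13,14,15): XOR of data positions = 0⊕0⊕1⊕0⊕0⊕1⊕1 = 1
Codeword: 000010110010011

000010110010011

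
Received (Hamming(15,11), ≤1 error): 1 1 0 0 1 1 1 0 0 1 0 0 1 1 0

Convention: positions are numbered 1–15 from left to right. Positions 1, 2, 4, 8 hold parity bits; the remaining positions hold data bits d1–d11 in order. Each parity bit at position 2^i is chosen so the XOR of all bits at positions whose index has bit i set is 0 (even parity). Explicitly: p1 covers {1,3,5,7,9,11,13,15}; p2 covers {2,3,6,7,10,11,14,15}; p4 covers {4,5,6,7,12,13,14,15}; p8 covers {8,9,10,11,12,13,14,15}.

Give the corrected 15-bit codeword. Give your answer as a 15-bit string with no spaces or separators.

s1 (pos 1,3,5,7,9,11,13,15): 1⊕0⊕1⊕1⊕0⊕0⊕1⊕0 = 0
s2 (pos 2,3,6,7,10,11,14,15): 1⊕0⊕1⊕1⊕1⊕0⊕1⊕0 = 1
s4 (pos 4,5,6,7,12,13,14,15): 0⊕1⊕1⊕1⊕0⊕1⊕1⊕0 = 1
s8 (pos 8,9,10,11,12,13,14,15): 0⊕0⊕1⊕0⊕0⊕1⊕1⊕0 = 1
Syndrome s8…s1 = 1110 → error at position 14.
Flip position 14: 110011100100110 → 110011100100100

110011100100100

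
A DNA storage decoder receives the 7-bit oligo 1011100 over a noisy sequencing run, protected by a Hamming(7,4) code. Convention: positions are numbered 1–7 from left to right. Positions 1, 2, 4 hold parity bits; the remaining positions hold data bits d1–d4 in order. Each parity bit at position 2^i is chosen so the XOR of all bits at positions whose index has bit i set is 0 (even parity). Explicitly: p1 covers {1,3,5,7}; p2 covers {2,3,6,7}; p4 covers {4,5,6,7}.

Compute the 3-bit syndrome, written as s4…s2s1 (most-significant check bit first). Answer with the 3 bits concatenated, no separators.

011

s1 (pos 1,3,5,7): 1⊕1⊕1⊕0 = 1
s2 (pos 2,3,6,7): 0⊕1⊕0⊕0 = 1
s4 (pos 4,5,6,7): 1⊕1⊕0⊕0 = 0
Syndrome s4…s1 = 011 → error at position 3.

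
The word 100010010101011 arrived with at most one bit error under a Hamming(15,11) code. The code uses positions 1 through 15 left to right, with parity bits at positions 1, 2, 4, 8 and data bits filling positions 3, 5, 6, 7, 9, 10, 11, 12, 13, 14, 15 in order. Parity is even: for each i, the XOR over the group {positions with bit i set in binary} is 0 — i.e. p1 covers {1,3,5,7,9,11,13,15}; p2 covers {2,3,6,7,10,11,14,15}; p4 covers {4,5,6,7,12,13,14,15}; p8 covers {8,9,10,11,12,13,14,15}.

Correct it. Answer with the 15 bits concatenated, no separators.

100010010111011

s1 (pos 1,3,5,7,9,11,13,15): 1⊕0⊕1⊕0⊕0⊕0⊕0⊕1 = 1
s2 (pos 2,3,6,7,10,11,14,15): 0⊕0⊕0⊕0⊕1⊕0⊕1⊕1 = 1
s4 (pos 4,5,6,7,12,13,14,15): 0⊕1⊕0⊕0⊕1⊕0⊕1⊕1 = 0
s8 (pos 8,9,10,11,12,13,14,15): 1⊕0⊕1⊕0⊕1⊕0⊕1⊕1 = 1
Syndrome s8…s1 = 1011 → error at position 11.
Flip position 11: 100010010101011 → 100010010111011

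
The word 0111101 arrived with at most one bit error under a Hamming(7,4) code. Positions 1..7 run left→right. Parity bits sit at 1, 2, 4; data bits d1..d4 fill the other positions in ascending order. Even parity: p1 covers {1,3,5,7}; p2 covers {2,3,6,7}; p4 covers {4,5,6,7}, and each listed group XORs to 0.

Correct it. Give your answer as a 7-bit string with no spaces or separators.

s1 (pos 1,3,5,7): 0⊕1⊕1⊕1 = 1
s2 (pos 2,3,6,7): 1⊕1⊕0⊕1 = 1
s4 (pos 4,5,6,7): 1⊕1⊕0⊕1 = 1
Syndrome s4…s1 = 111 → error at position 7.
Flip position 7: 0111101 → 0111100

0111100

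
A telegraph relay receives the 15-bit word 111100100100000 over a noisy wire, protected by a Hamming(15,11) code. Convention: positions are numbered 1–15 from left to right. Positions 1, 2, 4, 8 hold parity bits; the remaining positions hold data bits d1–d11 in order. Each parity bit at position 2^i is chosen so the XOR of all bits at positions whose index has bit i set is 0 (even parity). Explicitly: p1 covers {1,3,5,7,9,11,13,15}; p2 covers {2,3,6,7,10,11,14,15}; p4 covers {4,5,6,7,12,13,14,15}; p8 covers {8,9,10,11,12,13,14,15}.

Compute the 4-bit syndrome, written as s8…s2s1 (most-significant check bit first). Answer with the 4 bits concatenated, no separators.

s1 (pos 1,3,5,7,9,11,13,15): 1⊕1⊕0⊕1⊕0⊕0⊕0⊕0 = 1
s2 (pos 2,3,6,7,10,11,14,15): 1⊕1⊕0⊕1⊕1⊕0⊕0⊕0 = 0
s4 (pos 4,5,6,7,12,13,14,15): 1⊕0⊕0⊕1⊕0⊕0⊕0⊕0 = 0
s8 (pos 8,9,10,11,12,13,14,15): 0⊕0⊕1⊕0⊕0⊕0⊕0⊕0 = 1
Syndrome s8…s1 = 1001 → error at position 9.

1001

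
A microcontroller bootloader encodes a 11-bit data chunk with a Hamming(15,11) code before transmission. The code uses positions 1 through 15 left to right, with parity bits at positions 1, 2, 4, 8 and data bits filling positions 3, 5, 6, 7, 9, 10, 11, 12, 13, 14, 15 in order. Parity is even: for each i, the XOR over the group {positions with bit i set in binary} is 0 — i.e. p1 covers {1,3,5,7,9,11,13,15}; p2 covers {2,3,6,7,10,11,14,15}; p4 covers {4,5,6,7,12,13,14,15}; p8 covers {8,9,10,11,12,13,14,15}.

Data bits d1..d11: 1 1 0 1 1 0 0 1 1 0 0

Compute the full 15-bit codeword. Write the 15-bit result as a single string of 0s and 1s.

101010111001100

Place data at non-parity positions: p1 p2 1 p4 1 0 1 p8 1 0 0 1 1 0 0
p1 (pos 1,3,5,7,9,11,13,15): XOR of data positions = 1⊕1⊕1⊕1⊕0⊕1⊕0 = 1
p2 (pos 2,3,6,7,10,11,14,15): XOR of data positions = 1⊕0⊕1⊕0⊕0⊕0⊕0 = 0
p4 (pos 4,5,6,7,12,13,14,15): XOR of data positions = 1⊕0⊕1⊕1⊕1⊕0⊕0 = 0
p8 (pos 8,9,10,11,12,13,14,15): XOR of data positions = 1⊕0⊕0⊕1⊕1⊕0⊕0 = 1
Codeword: 101010111001100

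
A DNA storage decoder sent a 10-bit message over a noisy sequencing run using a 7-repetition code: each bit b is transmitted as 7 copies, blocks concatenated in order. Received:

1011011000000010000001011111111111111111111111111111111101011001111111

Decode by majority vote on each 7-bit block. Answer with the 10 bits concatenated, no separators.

1001111101

Block 1 (1011011): 5 ones → 1
Block 2 (0000000): 0 ones → 0
Block 3 (1000000): 1 one → 0
Block 4 (1011111): 6 ones → 1
Block 5 (1111111): 7 ones → 1
Block 6 (1111111): 7 ones → 1
Block 7 (1111111): 7 ones → 1
Block 8 (1111111): 7 ones → 1
Block 9 (0101100): 3 ones → 0
Block 10 (1111111): 7 ones → 1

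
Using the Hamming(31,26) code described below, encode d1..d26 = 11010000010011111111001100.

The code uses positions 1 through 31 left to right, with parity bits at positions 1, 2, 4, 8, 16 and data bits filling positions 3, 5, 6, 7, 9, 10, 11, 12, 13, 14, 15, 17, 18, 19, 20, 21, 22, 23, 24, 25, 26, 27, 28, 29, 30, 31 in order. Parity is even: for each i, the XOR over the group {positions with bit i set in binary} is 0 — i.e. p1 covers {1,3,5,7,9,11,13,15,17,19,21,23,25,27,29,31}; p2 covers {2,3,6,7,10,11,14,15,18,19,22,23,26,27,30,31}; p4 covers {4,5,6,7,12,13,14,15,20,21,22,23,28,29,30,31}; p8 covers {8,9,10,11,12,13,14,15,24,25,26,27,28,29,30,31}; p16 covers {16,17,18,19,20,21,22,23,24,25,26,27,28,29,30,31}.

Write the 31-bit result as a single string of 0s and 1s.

0111101100000100011111111001100

Place data at non-parity positions: p1 p2 1 p4 1 0 1 p8 0 0 0 0 0 1 0 p16 0 1 1 1 1 1 1 1 1 0 0 1 1 0 0
p1 (pos 1,3,5,7,9,11,13,15,17,19,21,23,25,27,29,31): XOR of data positions = 1⊕1⊕1⊕0⊕0⊕0⊕0⊕0⊕1⊕1⊕1⊕1⊕0⊕1⊕0 = 0
p2 (pos 2,3,6,7,10,11,14,15,18,19,22,23,26,27,30,31): XOR of data positions = 1⊕0⊕1⊕0⊕0⊕1⊕0⊕1⊕1⊕1⊕1⊕0⊕0⊕0⊕0 = 1
p4 (pos 4,5,6,7,12,13,14,15,20,21,22,23,28,29,30,31): XOR of data positions = 1⊕0⊕1⊕0⊕0⊕1⊕0⊕1⊕1⊕1⊕1⊕1⊕1⊕0⊕0 = 1
p8 (pos 8,9,10,11,12,13,14,15,24,25,26,27,28,29,30,31): XOR of data positions = 0⊕0⊕0⊕0⊕0⊕1⊕0⊕1⊕1⊕0⊕0⊕1⊕1⊕0⊕0 = 1
p16 (pos 16,17,18,19,20,21,22,23,24,25,26,27,28,29,30,31): XOR of data positions = 0⊕1⊕1⊕1⊕1⊕1⊕1⊕1⊕1⊕0⊕0⊕1⊕1⊕0⊕0 = 0
Codeword: 0111101100000100011111111001100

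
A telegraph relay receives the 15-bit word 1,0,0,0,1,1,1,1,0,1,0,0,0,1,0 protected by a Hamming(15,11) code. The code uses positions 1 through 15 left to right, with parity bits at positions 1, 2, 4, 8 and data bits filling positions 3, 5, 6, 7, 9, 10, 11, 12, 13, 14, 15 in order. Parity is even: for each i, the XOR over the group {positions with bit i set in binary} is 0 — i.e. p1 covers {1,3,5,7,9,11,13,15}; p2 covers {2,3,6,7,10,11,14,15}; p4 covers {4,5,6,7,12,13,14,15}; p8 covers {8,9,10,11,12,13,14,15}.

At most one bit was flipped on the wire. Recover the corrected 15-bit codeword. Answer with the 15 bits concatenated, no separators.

100011111100010

s1 (pos 1,3,5,7,9,11,13,15): 1⊕0⊕1⊕1⊕0⊕0⊕0⊕0 = 1
s2 (pos 2,3,6,7,10,11,14,15): 0⊕0⊕1⊕1⊕1⊕0⊕1⊕0 = 0
s4 (pos 4,5,6,7,12,13,14,15): 0⊕1⊕1⊕1⊕0⊕0⊕1⊕0 = 0
s8 (pos 8,9,10,11,12,13,14,15): 1⊕0⊕1⊕0⊕0⊕0⊕1⊕0 = 1
Syndrome s8…s1 = 1001 → error at position 9.
Flip position 9: 100011110100010 → 100011111100010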